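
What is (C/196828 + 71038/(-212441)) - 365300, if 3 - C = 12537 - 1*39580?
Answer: -7637392798376289/20907168574 ≈ -3.6530e+5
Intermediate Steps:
C = 27046 (C = 3 - (12537 - 1*39580) = 3 - (12537 - 39580) = 3 - 1*(-27043) = 3 + 27043 = 27046)
(C/196828 + 71038/(-212441)) - 365300 = (27046/196828 + 71038/(-212441)) - 365300 = (27046*(1/196828) + 71038*(-1/212441)) - 365300 = (13523/98414 - 71038/212441) - 365300 = -4118294089/20907168574 - 365300 = -7637392798376289/20907168574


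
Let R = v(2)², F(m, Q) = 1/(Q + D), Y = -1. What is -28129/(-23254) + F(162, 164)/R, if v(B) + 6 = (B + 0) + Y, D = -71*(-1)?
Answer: 165281129/136617250 ≈ 1.2098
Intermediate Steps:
D = 71
v(B) = -7 + B (v(B) = -6 + ((B + 0) - 1) = -6 + (B - 1) = -6 + (-1 + B) = -7 + B)
F(m, Q) = 1/(71 + Q) (F(m, Q) = 1/(Q + 71) = 1/(71 + Q))
R = 25 (R = (-7 + 2)² = (-5)² = 25)
-28129/(-23254) + F(162, 164)/R = -28129/(-23254) + 1/((71 + 164)*25) = -28129*(-1/23254) + (1/25)/235 = 28129/23254 + (1/235)*(1/25) = 28129/23254 + 1/5875 = 165281129/136617250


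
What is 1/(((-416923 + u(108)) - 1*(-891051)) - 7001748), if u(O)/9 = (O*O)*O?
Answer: 1/4809788 ≈ 2.0791e-7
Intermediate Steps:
u(O) = 9*O**3 (u(O) = 9*((O*O)*O) = 9*(O**2*O) = 9*O**3)
1/(((-416923 + u(108)) - 1*(-891051)) - 7001748) = 1/(((-416923 + 9*108**3) - 1*(-891051)) - 7001748) = 1/(((-416923 + 9*1259712) + 891051) - 7001748) = 1/(((-416923 + 11337408) + 891051) - 7001748) = 1/((10920485 + 891051) - 7001748) = 1/(11811536 - 7001748) = 1/4809788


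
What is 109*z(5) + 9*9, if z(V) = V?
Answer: 626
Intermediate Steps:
109*z(5) + 9*9 = 109*5 + 9*9 = 545 + 81 = 626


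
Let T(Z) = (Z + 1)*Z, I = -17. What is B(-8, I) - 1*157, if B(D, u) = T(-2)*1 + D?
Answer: -163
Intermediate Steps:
T(Z) = Z*(1 + Z) (T(Z) = (1 + Z)*Z = Z*(1 + Z))
B(D, u) = 2 + D (B(D, u) = -2*(1 - 2)*1 + D = -2*(-1)*1 + D = 2*1 + D = 2 + D)
B(-8, I) - 1*157 = (2 - 8) - 1*157 = -6 - 157 = -163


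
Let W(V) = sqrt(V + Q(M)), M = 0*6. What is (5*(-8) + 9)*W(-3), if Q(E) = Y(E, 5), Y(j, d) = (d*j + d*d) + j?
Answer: -31*sqrt(22) ≈ -145.40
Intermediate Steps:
M = 0
Y(j, d) = j + d**2 + d*j (Y(j, d) = (d*j + d**2) + j = (d**2 + d*j) + j = j + d**2 + d*j)
Q(E) = 25 + 6*E (Q(E) = E + 5**2 + 5*E = E + 25 + 5*E = 25 + 6*E)
W(V) = sqrt(25 + V) (W(V) = sqrt(V + (25 + 6*0)) = sqrt(V + (25 + 0)) = sqrt(V + 25) = sqrt(25 + V))
(5*(-8) + 9)*W(-3) = (5*(-8) + 9)*sqrt(25 - 3) = (-40 + 9)*sqrt(22) = -31*sqrt(22)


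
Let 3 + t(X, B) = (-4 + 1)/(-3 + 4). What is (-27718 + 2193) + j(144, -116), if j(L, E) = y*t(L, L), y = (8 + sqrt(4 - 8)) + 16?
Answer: -25669 - 12*I ≈ -25669.0 - 12.0*I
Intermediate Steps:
t(X, B) = -6 (t(X, B) = -3 + (-4 + 1)/(-3 + 4) = -3 - 3/1 = -3 - 3*1 = -3 - 3 = -6)
y = 24 + 2*I (y = (8 + sqrt(-4)) + 16 = (8 + 2*I) + 16 = 24 + 2*I ≈ 24.0 + 2.0*I)
j(L, E) = -144 - 12*I (j(L, E) = (24 + 2*I)*(-6) = -144 - 12*I)
(-27718 + 2193) + j(144, -116) = (-27718 + 2193) + (-144 - 12*I) = -25525 + (-144 - 12*I) = -25669 - 12*I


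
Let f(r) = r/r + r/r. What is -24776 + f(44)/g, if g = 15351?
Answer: -380336374/15351 ≈ -24776.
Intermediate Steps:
f(r) = 2 (f(r) = 1 + 1 = 2)
-24776 + f(44)/g = -24776 + 2/15351 = -380336374/15351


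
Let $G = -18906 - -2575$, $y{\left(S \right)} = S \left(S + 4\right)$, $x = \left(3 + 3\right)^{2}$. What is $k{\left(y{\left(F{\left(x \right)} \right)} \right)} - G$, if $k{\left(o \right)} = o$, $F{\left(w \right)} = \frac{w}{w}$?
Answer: $16336$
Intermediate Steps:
$x = 36$ ($x = 6^{2} = 36$)
$F{\left(w \right)} = 1$
$y{\left(S \right)} = S \left(4 + S\right)$
$G = -16331$ ($G = -18906 + 2575 = -16331$)
$k{\left(y{\left(F{\left(x \right)} \right)} \right)} - G = 1 \left(4 + 1\right) - -16331 = 1 \cdot 5 + 16331 = 5 + 16331 = 16336$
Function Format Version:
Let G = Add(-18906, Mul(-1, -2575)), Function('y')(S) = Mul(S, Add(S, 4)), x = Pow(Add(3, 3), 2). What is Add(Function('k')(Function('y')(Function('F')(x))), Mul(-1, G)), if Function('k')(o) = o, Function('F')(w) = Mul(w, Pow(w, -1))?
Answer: 16336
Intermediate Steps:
x = 36 (x = Pow(6, 2) = 36)
Function('F')(w) = 1
Function('y')(S) = Mul(S, Add(4, S))
G = -16331 (G = Add(-18906, 2575) = -16331)
Add(Function('k')(Function('y')(Function('F')(x))), Mul(-1, G)) = Add(Mul(1, Add(4, 1)), Mul(-1, -16331)) = Add(Mul(1, 5), 16331) = Add(5, 16331) = 16336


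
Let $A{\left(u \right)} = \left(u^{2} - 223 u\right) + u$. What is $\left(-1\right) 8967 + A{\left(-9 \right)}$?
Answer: $-6888$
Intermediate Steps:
$A{\left(u \right)} = u^{2} - 222 u$
$\left(-1\right) 8967 + A{\left(-9 \right)} = \left(-1\right) 8967 - 9 \left(-222 - 9\right) = -8967 - -2079 = -8967 + 2079 = -6888$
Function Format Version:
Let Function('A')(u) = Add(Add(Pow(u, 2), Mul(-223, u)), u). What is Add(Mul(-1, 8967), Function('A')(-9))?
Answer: -6888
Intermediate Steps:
Function('A')(u) = Add(Pow(u, 2), Mul(-222, u))
Add(Mul(-1, 8967), Function('A')(-9)) = Add(Mul(-1, 8967), Mul(-9, Add(-222, -9))) = Add(-8967, Mul(-9, -231)) = Add(-8967, 2079) = -6888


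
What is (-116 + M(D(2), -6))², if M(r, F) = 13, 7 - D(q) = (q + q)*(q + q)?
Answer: 10609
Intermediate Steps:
D(q) = 7 - 4*q² (D(q) = 7 - (q + q)*(q + q) = 7 - 2*q*2*q = 7 - 4*q²)
(-116 + M(D(2), -6))² = (-116 + 13)² = (-103)² = 10609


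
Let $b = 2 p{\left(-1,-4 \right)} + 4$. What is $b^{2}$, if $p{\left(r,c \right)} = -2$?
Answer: $0$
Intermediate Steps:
$b = 0$ ($b = 2 \left(-2\right) + 4 = -4 + 4 = 0$)
$b^{2} = 0^{2} = 0$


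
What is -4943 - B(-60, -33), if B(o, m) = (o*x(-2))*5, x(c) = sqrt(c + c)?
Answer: -4943 + 600*I ≈ -4943.0 + 600.0*I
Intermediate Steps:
x(c) = sqrt(2)*sqrt(c) (x(c) = sqrt(2*c) = sqrt(2)*sqrt(c))
B(o, m) = 10*I*o (B(o, m) = (o*(sqrt(2)*sqrt(-2)))*5 = (o*(sqrt(2)*(I*sqrt(2))))*5 = (o*(2*I))*5 = (2*I*o)*5 = 10*I*o)
-4943 - B(-60, -33) = -4943 - 10*I*(-60) = -4943 - (-600)*I = -4943 + 600*I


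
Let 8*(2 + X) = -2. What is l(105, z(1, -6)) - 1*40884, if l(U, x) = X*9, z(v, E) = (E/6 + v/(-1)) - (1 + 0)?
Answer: -163617/4 ≈ -40904.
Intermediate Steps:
X = -9/4 (X = -2 + (1/8)*(-2) = -2 - 1/4 = -9/4 ≈ -2.2500)
z(v, E) = -1 - v + E/6 (z(v, E) = (E*(1/6) + v*(-1)) - 1*1 = (E/6 - v) - 1 = (-v + E/6) - 1 = -1 - v + E/6)
l(U, x) = -81/4 (l(U, x) = -9/4*9 = -81/4)
l(105, z(1, -6)) - 1*40884 = -81/4 - 1*40884 = -81/4 - 40884 = -163617/4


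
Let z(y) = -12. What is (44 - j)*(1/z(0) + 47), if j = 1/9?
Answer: 222385/108 ≈ 2059.1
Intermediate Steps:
j = ⅑ ≈ 0.11111
(44 - j)*(1/z(0) + 47) = (44 - 1*⅑)*(1/(-12) + 47) = (44 - ⅑)*(-1/12 + 47) = (395/9)*(563/12) = 222385/108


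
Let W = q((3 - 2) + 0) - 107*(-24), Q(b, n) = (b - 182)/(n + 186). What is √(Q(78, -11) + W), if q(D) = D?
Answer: √3146297/35 ≈ 50.679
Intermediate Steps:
Q(b, n) = (-182 + b)/(186 + n)
W = 2569 (W = ((3 - 2) + 0) - 107*(-24) = (1 + 0) + 2568 = 1 + 2568 = 2569)
√(Q(78, -11) + W) = √((-182 + 78)/(186 - 11) + 2569) = √(-104/175 + 2569) = √(449471/175) = √3146297/35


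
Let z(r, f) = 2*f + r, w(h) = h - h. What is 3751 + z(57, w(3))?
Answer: 3808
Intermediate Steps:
w(h) = 0
z(r, f) = r + 2*f
3751 + z(57, w(3)) = 3751 + (57 + 2*0) = 3751 + (57 + 0) = 3751 + 57 = 3808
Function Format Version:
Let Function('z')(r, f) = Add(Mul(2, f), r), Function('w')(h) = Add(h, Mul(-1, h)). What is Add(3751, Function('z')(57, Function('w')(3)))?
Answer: 3808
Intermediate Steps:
Function('w')(h) = 0
Function('z')(r, f) = Add(r, Mul(2, f))
Add(3751, Function('z')(57, Function('w')(3))) = Add(3751, Add(57, Mul(2, 0))) = Add(3751, Add(57, 0)) = Add(3751, 57) = 3808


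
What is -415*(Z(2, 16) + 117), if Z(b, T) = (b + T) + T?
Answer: -62665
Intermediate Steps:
Z(b, T) = b + 2*T (Z(b, T) = (T + b) + T = b + 2*T)
-415*(Z(2, 16) + 117) = -415*((2 + 2*16) + 117) = -415*((2 + 32) + 117) = -415*(34 + 117) = -415*151 = -62665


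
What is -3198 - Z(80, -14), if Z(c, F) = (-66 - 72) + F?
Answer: -3046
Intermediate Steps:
Z(c, F) = -138 + F
-3198 - Z(80, -14) = -3198 - (-138 - 14) = -3198 - 1*(-152) = -3198 + 152 = -3046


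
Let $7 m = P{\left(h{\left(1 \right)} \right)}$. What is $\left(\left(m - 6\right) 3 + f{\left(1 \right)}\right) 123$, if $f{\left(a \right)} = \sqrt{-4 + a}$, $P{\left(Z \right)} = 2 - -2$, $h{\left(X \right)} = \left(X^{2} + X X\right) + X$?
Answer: $- \frac{14022}{7} + 123 i \sqrt{3} \approx -2003.1 + 213.04 i$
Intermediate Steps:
$h{\left(X \right)} = X + 2 X^{2}$ ($h{\left(X \right)} = \left(X^{2} + X^{2}\right) + X = 2 X^{2} + X = X + 2 X^{2}$)
$P{\left(Z \right)} = 4$ ($P{\left(Z \right)} = 2 + 2 = 4$)
$m = \frac{4}{7}$ ($m = \frac{1}{7} \cdot 4 = \frac{4}{7} \approx 0.57143$)
$\left(\left(m - 6\right) 3 + f{\left(1 \right)}\right) 123 = \left(\left(\frac{4}{7} - 6\right) 3 + \sqrt{-4 + 1}\right) 123 = \left(\left(- \frac{38}{7}\right) 3 + \sqrt{-3}\right) 123 = \left(- \frac{114}{7} + i \sqrt{3}\right) 123 = - \frac{14022}{7} + 123 i \sqrt{3}$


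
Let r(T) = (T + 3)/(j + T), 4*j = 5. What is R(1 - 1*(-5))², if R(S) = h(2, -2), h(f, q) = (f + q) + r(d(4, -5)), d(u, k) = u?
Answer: 16/9 ≈ 1.7778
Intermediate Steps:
j = 5/4 (j = (¼)*5 = 5/4 ≈ 1.2500)
r(T) = (3 + T)/(5/4 + T) (r(T) = (T + 3)/(5/4 + T) = (3 + T)/(5/4 + T))
h(f, q) = 4/3 + f + q (h(f, q) = (f + q) + 4*(3 + 4)/(5 + 4*4) = (f + q) + 4*7/(5 + 16) = (f + q) + 4*7/21 = (f + q) + 4*(1/21)*7 = (f + q) + 4/3 = 4/3 + f + q)
R(S) = 4/3 (R(S) = 4/3 + 2 - 2 = 4/3)
R(1 - 1*(-5))² = (4/3)² = 16/9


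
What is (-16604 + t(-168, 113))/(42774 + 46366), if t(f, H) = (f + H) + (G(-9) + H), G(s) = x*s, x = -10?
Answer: -4114/22285 ≈ -0.18461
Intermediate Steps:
G(s) = -10*s
t(f, H) = 90 + f + 2*H (t(f, H) = (f + H) + (-10*(-9) + H) = (H + f) + (90 + H) = 90 + f + 2*H)
(-16604 + t(-168, 113))/(42774 + 46366) = (-16604 + (90 - 168 + 2*113))/(42774 + 46366) = (-16604 + (90 - 168 + 226))/89140 = (-16604 + 148)*(1/89140) = -16456*1/89140 = -4114/22285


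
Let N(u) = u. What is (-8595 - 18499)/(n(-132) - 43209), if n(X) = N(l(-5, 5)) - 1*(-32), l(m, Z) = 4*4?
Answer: 27094/43161 ≈ 0.62774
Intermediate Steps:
l(m, Z) = 16
n(X) = 48 (n(X) = 16 - 1*(-32) = 16 + 32 = 48)
(-8595 - 18499)/(n(-132) - 43209) = (-8595 - 18499)/(48 - 43209) = -27094/(-43161) = -27094*(-1/43161) = 27094/43161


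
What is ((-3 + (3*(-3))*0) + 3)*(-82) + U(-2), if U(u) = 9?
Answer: 9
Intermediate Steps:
((-3 + (3*(-3))*0) + 3)*(-82) + U(-2) = ((-3 + (3*(-3))*0) + 3)*(-82) + 9 = ((-3 - 9*0) + 3)*(-82) + 9 = ((-3 + 0) + 3)*(-82) + 9 = (-3 + 3)*(-82) + 9 = 0*(-82) + 9 = 0 + 9 = 9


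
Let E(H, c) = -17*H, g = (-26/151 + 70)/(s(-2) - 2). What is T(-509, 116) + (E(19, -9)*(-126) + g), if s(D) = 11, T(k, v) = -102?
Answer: 55180508/1359 ≈ 40604.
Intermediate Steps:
g = 10544/1359 (g = (-26/151 + 70)/(11 - 2) = (-26*1/151 + 70)/9 = (-26/151 + 70)*(⅑) = (10544/151)*(⅑) = 10544/1359 ≈ 7.7586)
T(-509, 116) + (E(19, -9)*(-126) + g) = -102 + (-17*19*(-126) + 10544/1359) = -102 + (-323*(-126) + 10544/1359) = -102 + (40698 + 10544/1359) = -102 + 55319126/1359 = 55180508/1359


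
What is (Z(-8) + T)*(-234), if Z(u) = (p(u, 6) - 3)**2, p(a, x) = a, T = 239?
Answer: -84240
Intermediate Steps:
Z(u) = (-3 + u)**2 (Z(u) = (u - 3)**2 = (-3 + u)**2)
(Z(-8) + T)*(-234) = ((-3 - 8)**2 + 239)*(-234) = ((-11)**2 + 239)*(-234) = (121 + 239)*(-234) = 360*(-234) = -84240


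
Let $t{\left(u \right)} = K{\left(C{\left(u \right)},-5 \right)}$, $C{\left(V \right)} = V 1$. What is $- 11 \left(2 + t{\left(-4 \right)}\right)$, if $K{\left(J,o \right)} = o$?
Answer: $33$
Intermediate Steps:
$C{\left(V \right)} = V$
$t{\left(u \right)} = -5$
$- 11 \left(2 + t{\left(-4 \right)}\right) = - 11 \left(2 - 5\right) = \left(-11\right) \left(-3\right) = 33$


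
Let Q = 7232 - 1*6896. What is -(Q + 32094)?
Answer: -32430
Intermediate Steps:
Q = 336 (Q = 7232 - 6896 = 336)
-(Q + 32094) = -(336 + 32094) = -1*32430 = -32430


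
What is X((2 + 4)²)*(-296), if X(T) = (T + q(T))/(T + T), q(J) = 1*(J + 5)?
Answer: -2849/9 ≈ -316.56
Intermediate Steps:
q(J) = 5 + J (q(J) = 1*(5 + J) = 5 + J)
X(T) = (5 + 2*T)/(2*T) (X(T) = (T + (5 + T))/(T + T) = (5 + 2*T)/((2*T)) = (5 + 2*T)*(1/(2*T)) = (5 + 2*T)/(2*T))
X((2 + 4)²)*(-296) = ((5/2 + (2 + 4)²)/((2 + 4)²))*(-296) = ((5/2 + 6²)/(6²))*(-296) = ((5/2 + 36)/36)*(-296) = ((1/36)*(77/2))*(-296) = (77/72)*(-296) = -2849/9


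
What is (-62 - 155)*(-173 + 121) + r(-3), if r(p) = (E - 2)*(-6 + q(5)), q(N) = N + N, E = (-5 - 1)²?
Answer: 11420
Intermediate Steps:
E = 36 (E = (-6)² = 36)
q(N) = 2*N
r(p) = 136 (r(p) = (36 - 2)*(-6 + 2*5) = 34*(-6 + 10) = 34*4 = 136)
(-62 - 155)*(-173 + 121) + r(-3) = (-62 - 155)*(-173 + 121) + 136 = -217*(-52) + 136 = 11284 + 136 = 11420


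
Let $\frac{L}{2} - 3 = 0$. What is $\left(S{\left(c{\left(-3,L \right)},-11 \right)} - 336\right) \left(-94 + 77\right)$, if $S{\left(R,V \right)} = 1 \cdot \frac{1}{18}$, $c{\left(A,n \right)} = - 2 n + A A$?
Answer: $\frac{102799}{18} \approx 5711.1$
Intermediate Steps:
$L = 6$ ($L = 6 + 2 \cdot 0 = 6 + 0 = 6$)
$c{\left(A,n \right)} = A^{2} - 2 n$ ($c{\left(A,n \right)} = - 2 n + A^{2} = A^{2} - 2 n$)
$S{\left(R,V \right)} = \frac{1}{18}$ ($S{\left(R,V \right)} = 1 \cdot \frac{1}{18} = \frac{1}{18}$)
$\left(S{\left(c{\left(-3,L \right)},-11 \right)} - 336\right) \left(-94 + 77\right) = \left(\frac{1}{18} - 336\right) \left(-94 + 77\right) = \left(- \frac{6047}{18}\right) \left(-17\right) = \frac{102799}{18}$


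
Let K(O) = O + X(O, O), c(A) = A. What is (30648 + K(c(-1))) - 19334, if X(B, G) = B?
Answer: 11312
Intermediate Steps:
K(O) = 2*O (K(O) = O + O = 2*O)
(30648 + K(c(-1))) - 19334 = (30648 + 2*(-1)) - 19334 = (30648 - 2) - 19334 = 30646 - 19334 = 11312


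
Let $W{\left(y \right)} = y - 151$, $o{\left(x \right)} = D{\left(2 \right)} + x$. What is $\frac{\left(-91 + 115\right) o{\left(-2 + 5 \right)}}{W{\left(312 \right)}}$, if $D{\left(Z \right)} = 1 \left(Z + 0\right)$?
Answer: $\frac{120}{161} \approx 0.74534$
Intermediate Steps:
$D{\left(Z \right)} = Z$ ($D{\left(Z \right)} = 1 Z = Z$)
$o{\left(x \right)} = 2 + x$
$W{\left(y \right)} = -151 + y$
$\frac{\left(-91 + 115\right) o{\left(-2 + 5 \right)}}{W{\left(312 \right)}} = \frac{\left(-91 + 115\right) \left(2 + \left(-2 + 5\right)\right)}{-151 + 312} = \frac{24 \left(2 + 3\right)}{161} = 24 \cdot 5 \cdot \frac{1}{161} = 120 \cdot \frac{1}{161} = \frac{120}{161}$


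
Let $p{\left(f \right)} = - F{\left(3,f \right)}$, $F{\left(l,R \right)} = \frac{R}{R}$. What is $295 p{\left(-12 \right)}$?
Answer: $-295$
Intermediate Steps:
$F{\left(l,R \right)} = 1$
$p{\left(f \right)} = -1$ ($p{\left(f \right)} = \left(-1\right) 1 = -1$)
$295 p{\left(-12 \right)} = 295 \left(-1\right) = -295$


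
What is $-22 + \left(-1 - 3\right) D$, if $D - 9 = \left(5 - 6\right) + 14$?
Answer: $-110$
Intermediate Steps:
$D = 22$ ($D = 9 + \left(\left(5 - 6\right) + 14\right) = 9 + \left(-1 + 14\right) = 9 + 13 = 22$)
$-22 + \left(-1 - 3\right) D = -22 + \left(-1 - 3\right) 22 = -22 - 88 = -110$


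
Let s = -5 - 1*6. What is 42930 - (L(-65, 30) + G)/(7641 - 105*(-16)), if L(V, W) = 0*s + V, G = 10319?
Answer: 133380092/3107 ≈ 42929.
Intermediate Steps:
s = -11 (s = -5 - 6 = -11)
L(V, W) = V (L(V, W) = 0*(-11) + V = 0 + V = V)
42930 - (L(-65, 30) + G)/(7641 - 105*(-16)) = 42930 - (-65 + 10319)/(7641 - 105*(-16)) = 42930 - 10254/(7641 + 1680) = 42930 - 10254/9321 = 42930 - 1*3418/3107 = 42930 - 3418/3107 = 133380092/3107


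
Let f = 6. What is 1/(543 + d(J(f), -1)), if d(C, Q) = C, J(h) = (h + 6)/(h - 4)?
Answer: 1/549 ≈ 0.0018215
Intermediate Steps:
J(h) = (6 + h)/(-4 + h)
1/(543 + d(J(f), -1)) = 1/(543 + (6 + 6)/(-4 + 6)) = 1/(543 + 12/2) = 1/(543 + (½)*12) = 1/(543 + 6) = 1/549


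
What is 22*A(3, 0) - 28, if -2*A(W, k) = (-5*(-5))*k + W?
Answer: -61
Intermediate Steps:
A(W, k) = -25*k/2 - W/2 (A(W, k) = -((-5*(-5))*k + W)/2 = -(25*k + W)/2 = -(W + 25*k)/2 = -25*k/2 - W/2)
22*A(3, 0) - 28 = 22*(-25/2*0 - ½*3) - 28 = 22*(0 - 3/2) - 28 = 22*(-3/2) - 28 = -33 - 28 = -61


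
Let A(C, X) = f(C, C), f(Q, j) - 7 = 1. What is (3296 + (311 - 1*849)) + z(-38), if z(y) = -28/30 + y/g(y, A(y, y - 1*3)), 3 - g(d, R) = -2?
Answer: 41242/15 ≈ 2749.5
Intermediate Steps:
f(Q, j) = 8 (f(Q, j) = 7 + 1 = 8)
A(C, X) = 8
g(d, R) = 5 (g(d, R) = 3 - 1*(-2) = 3 + 2 = 5)
z(y) = -14/15 + y/5 (z(y) = -28/30 + y/5 = -28*1/30 + y*(⅕) = -14/15 + y/5)
(3296 + (311 - 1*849)) + z(-38) = (3296 + (311 - 1*849)) + (-14/15 + (⅕)*(-38)) = (3296 + (311 - 849)) + (-14/15 - 38/5) = (3296 - 538) - 128/15 = 2758 - 128/15 = 41242/15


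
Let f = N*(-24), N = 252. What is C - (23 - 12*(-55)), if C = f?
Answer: -6731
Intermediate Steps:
f = -6048 (f = 252*(-24) = -6048)
C = -6048
C - (23 - 12*(-55)) = -6048 - (23 - 12*(-55)) = -6048 - (23 + 660) = -6048 - 1*683 = -6048 - 683 = -6731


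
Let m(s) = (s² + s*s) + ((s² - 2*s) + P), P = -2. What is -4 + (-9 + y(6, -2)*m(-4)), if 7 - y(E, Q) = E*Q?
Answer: 1013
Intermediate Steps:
y(E, Q) = 7 - E*Q
m(s) = -2 - 2*s + 3*s² (m(s) = (s² + s*s) + ((s² - 2*s) - 2) = (s² + s²) + (-2 + s² - 2*s) = 2*s² + (-2 + s² - 2*s) = -2 - 2*s + 3*s²)
-4 + (-9 + y(6, -2)*m(-4)) = -4 + (-9 + (7 - 1*6*(-2))*(-2 - 2*(-4) + 3*(-4)²)) = -4 + (-9 + (7 + 12)*(-2 + 8 + 3*16)) = -4 + (-9 + 19*(-2 + 8 + 48)) = -4 + (-9 + 19*54) = -4 + (-9 + 1026) = -4 + 1017 = 1013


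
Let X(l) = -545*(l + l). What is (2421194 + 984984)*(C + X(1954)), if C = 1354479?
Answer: -2641085703818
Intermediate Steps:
X(l) = -1090*l
(2421194 + 984984)*(C + X(1954)) = (2421194 + 984984)*(1354479 - 1090*1954) = 3406178*(1354479 - 2129860) = 3406178*(-775381) = -2641085703818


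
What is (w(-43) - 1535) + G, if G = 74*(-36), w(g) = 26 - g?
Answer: -4130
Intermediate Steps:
G = -2664
(w(-43) - 1535) + G = ((26 - 1*(-43)) - 1535) - 2664 = ((26 + 43) - 1535) - 2664 = (69 - 1535) - 2664 = -1466 - 2664 = -4130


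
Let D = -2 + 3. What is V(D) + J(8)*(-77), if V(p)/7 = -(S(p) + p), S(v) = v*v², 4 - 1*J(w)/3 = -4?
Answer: -1862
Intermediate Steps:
J(w) = 24 (J(w) = 12 - 3*(-4) = 12 + 12 = 24)
D = 1
S(v) = v³
V(p) = -7*p - 7*p³ (V(p) = 7*(-(p³ + p)) = 7*(-(p + p³)) = 7*(-p - p³) = -7*p - 7*p³)
V(D) + J(8)*(-77) = 7*1*(-1 - 1*1²) + 24*(-77) = 7*1*(-1 - 1*1) - 1848 = 7*1*(-1 - 1) - 1848 = 7*1*(-2) - 1848 = -14 - 1848 = -1862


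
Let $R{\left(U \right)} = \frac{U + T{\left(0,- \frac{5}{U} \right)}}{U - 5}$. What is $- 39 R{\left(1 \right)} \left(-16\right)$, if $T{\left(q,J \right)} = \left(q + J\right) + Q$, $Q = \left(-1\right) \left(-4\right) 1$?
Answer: $0$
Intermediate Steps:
$Q = 4$ ($Q = 4 \cdot 1 = 4$)
$T{\left(q,J \right)} = 4 + J + q$ ($T{\left(q,J \right)} = \left(q + J\right) + 4 = \left(J + q\right) + 4 = 4 + J + q$)
$R{\left(U \right)} = \frac{4 + U - \frac{5}{U}}{-5 + U}$ ($R{\left(U \right)} = \frac{U + \left(4 - \frac{5}{U} + 0\right)}{U - 5} = \frac{U + \left(4 - \frac{5}{U}\right)}{-5 + U} = \frac{4 + U - \frac{5}{U}}{-5 + U}$)
$- 39 R{\left(1 \right)} \left(-16\right) = - 39 \frac{-5 + 1^{2} + 4 \cdot 1}{1 \left(-5 + 1\right)} \left(-16\right) = - 39 \cdot 1 \frac{1}{-4} \left(-5 + 1 + 4\right) \left(-16\right) = - 39 \cdot 1 \left(- \frac{1}{4}\right) 0 \left(-16\right) = \left(-39\right) 0 \left(-16\right) = 0 \left(-16\right) = 0$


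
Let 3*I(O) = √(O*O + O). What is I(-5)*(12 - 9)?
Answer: 2*√5 ≈ 4.4721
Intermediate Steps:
I(O) = √(O + O²)/3 (I(O) = √(O*O + O)/3 = √(O² + O)/3 = √(O + O²)/3)
I(-5)*(12 - 9) = (√(-5*(1 - 5))/3)*(12 - 9) = (√(-5*(-4))/3)*3 = (√20/3)*3 = ((2*√5)/3)*3 = (2*√5/3)*3 = 2*√5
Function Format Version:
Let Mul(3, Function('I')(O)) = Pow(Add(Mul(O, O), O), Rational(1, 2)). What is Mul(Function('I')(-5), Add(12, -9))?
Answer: Mul(2, Pow(5, Rational(1, 2))) ≈ 4.4721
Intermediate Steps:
Function('I')(O) = Mul(Rational(1, 3), Pow(Add(O, Pow(O, 2)), Rational(1, 2))) (Function('I')(O) = Mul(Rational(1, 3), Pow(Add(Mul(O, O), O), Rational(1, 2))) = Mul(Rational(1, 3), Pow(Add(Pow(O, 2), O), Rational(1, 2))) = Mul(Rational(1, 3), Pow(Add(O, Pow(O, 2)), Rational(1, 2))))
Mul(Function('I')(-5), Add(12, -9)) = Mul(Mul(Rational(1, 3), Pow(Mul(-5, Add(1, -5)), Rational(1, 2))), Add(12, -9)) = Mul(Mul(Rational(1, 3), Pow(Mul(-5, -4), Rational(1, 2))), 3) = Mul(Mul(Rational(1, 3), Pow(20, Rational(1, 2))), 3) = Mul(Mul(Rational(1, 3), Mul(2, Pow(5, Rational(1, 2)))), 3) = Mul(Mul(Rational(2, 3), Pow(5, Rational(1, 2))), 3) = Mul(2, Pow(5, Rational(1, 2)))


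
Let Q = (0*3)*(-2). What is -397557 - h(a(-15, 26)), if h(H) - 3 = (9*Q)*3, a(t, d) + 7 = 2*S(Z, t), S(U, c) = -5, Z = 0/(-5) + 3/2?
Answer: -397560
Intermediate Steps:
Z = 3/2 (Z = 0*(-⅕) + 3*(½) = 0 + 3/2 = 3/2 ≈ 1.5000)
Q = 0 (Q = 0*(-2) = 0)
a(t, d) = -17 (a(t, d) = -7 + 2*(-5) = -7 - 10 = -17)
h(H) = 3 (h(H) = 3 + (9*0)*3 = 3 + 0*3 = 3 + 0 = 3)
-397557 - h(a(-15, 26)) = -397557 - 1*3 = -397557 - 3 = -397560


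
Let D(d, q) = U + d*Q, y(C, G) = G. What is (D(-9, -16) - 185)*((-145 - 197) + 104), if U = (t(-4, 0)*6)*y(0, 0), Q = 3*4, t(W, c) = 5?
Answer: 69734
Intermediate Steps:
Q = 12
U = 0 (U = (5*6)*0 = 30*0 = 0)
D(d, q) = 12*d (D(d, q) = 0 + d*12 = 0 + 12*d = 12*d)
(D(-9, -16) - 185)*((-145 - 197) + 104) = (12*(-9) - 185)*((-145 - 197) + 104) = (-108 - 185)*(-342 + 104) = -293*(-238) = 69734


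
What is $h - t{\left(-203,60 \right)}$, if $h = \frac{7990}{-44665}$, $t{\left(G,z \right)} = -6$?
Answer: $\frac{52000}{8933} \approx 5.8211$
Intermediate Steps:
$h = - \frac{1598}{8933}$ ($h = 7990 \left(- \frac{1}{44665}\right) = - \frac{1598}{8933} \approx -0.17889$)
$h - t{\left(-203,60 \right)} = - \frac{1598}{8933} - -6 = - \frac{1598}{8933} + 6 = \frac{52000}{8933}$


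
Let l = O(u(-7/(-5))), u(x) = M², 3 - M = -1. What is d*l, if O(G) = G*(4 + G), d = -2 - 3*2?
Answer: -2560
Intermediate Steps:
d = -8 (d = -2 - 6 = -8)
M = 4 (M = 3 - 1*(-1) = 3 + 1 = 4)
u(x) = 16 (u(x) = 4² = 16)
l = 320 (l = 16*(4 + 16) = 16*20 = 320)
d*l = -8*320 = -2560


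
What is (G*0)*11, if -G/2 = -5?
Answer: 0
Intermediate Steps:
G = 10 (G = -2*(-5) = 10)
(G*0)*11 = (10*0)*11 = 0*11 = 0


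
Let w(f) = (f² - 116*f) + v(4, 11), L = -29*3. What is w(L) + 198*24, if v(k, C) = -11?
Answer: 22402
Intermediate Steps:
L = -87
w(f) = -11 + f² - 116*f (w(f) = (f² - 116*f) - 11 = -11 + f² - 116*f)
w(L) + 198*24 = (-11 + (-87)² - 116*(-87)) + 198*24 = (-11 + 7569 + 10092) + 4752 = 17650 + 4752 = 22402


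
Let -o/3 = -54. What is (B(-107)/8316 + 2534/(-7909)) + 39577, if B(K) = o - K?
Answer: 236637234415/5979204 ≈ 39577.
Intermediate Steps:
o = 162 (o = -3*(-54) = 162)
B(K) = 162 - K
(B(-107)/8316 + 2534/(-7909)) + 39577 = ((162 - 1*(-107))/8316 + 2534/(-7909)) + 39577 = ((162 + 107)*(1/8316) + 2534*(-1/7909)) + 39577 = (269*(1/8316) - 2534/7909) + 39577 = (269/8316 - 2534/7909) + 39577 = -1722293/5979204 + 39577 = 236637234415/5979204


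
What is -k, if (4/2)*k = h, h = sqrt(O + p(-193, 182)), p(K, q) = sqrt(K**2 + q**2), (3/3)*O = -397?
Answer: -I*sqrt(397 - sqrt(70373))/2 ≈ -5.7385*I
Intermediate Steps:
O = -397
h = sqrt(-397 + sqrt(70373)) (h = sqrt(-397 + sqrt((-193)**2 + 182**2)) = sqrt(-397 + sqrt(37249 + 33124)) = sqrt(-397 + sqrt(70373)) ≈ 11.477*I)
k = sqrt(-397 + sqrt(70373))/2 ≈ 5.7385*I
-k = -sqrt(-397 + sqrt(70373))/2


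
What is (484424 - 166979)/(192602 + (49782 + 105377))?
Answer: 317445/347761 ≈ 0.91283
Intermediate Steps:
(484424 - 166979)/(192602 + (49782 + 105377)) = 317445/(192602 + 155159) = 317445/347761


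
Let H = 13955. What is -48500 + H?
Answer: -34545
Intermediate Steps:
-48500 + H = -48500 + 13955 = -34545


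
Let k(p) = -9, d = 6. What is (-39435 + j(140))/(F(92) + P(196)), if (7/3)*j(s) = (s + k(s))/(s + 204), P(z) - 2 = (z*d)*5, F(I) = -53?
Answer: -31653029/4678744 ≈ -6.7653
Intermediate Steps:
P(z) = 2 + 30*z (P(z) = 2 + (z*6)*5 = 2 + (6*z)*5 = 2 + 30*z)
j(s) = 3*(-9 + s)/(7*(204 + s)) (j(s) = 3*((s - 9)/(s + 204))/7 = 3*((-9 + s)/(204 + s))/7 = 3*(-9 + s)/(7*(204 + s)))
(-39435 + j(140))/(F(92) + P(196)) = (-39435 + 3*(-9 + 140)/(7*(204 + 140)))/(-53 + (2 + 30*196)) = (-39435 + (3/7)*131/344)/(-53 + (2 + 5880)) = (-39435 + (3/7)*(1/344)*131)/(-53 + 5882) = (-39435 + 393/2408)/5829 = -94959087/2408*1/5829 = -31653029/4678744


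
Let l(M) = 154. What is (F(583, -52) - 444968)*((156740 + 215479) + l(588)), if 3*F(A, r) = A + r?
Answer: -165628159043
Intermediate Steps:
F(A, r) = A/3 + r/3 (F(A, r) = (A + r)/3 = A/3 + r/3)
(F(583, -52) - 444968)*((156740 + 215479) + l(588)) = (((⅓)*583 + (⅓)*(-52)) - 444968)*((156740 + 215479) + 154) = ((583/3 - 52/3) - 444968)*(372219 + 154) = (177 - 444968)*372373 = -444791*372373 = -165628159043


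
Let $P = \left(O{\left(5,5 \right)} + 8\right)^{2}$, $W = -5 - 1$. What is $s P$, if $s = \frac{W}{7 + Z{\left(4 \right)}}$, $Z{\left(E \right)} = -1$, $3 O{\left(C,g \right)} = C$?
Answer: $- \frac{841}{9} \approx -93.444$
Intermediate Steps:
$O{\left(C,g \right)} = \frac{C}{3}$
$W = -6$ ($W = -5 - 1 = -6$)
$P = \frac{841}{9}$ ($P = \left(\frac{1}{3} \cdot 5 + 8\right)^{2} = \left(\frac{5}{3} + 8\right)^{2} = \left(\frac{29}{3}\right)^{2} = \frac{841}{9} \approx 93.444$)
$s = -1$ ($s = \frac{1}{7 - 1} \left(-6\right) = \frac{1}{6} \left(-6\right) = -1$)
$s P = \left(-1\right) \frac{841}{9} = - \frac{841}{9}$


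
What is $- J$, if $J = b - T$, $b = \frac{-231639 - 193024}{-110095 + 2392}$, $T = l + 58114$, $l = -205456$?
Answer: $- \frac{15869600089}{107703} \approx -1.4735 \cdot 10^{5}$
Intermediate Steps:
$T = -147342$ ($T = -205456 + 58114 = -147342$)
$b = \frac{424663}{107703}$ ($b = - \frac{424663}{-107703} = \left(-424663\right) \left(- \frac{1}{107703}\right) = \frac{424663}{107703} \approx 3.9429$)
$J = \frac{15869600089}{107703}$ ($J = \frac{424663}{107703} - -147342 = \frac{424663}{107703} + 147342 = \frac{15869600089}{107703} \approx 1.4735 \cdot 10^{5}$)
$- J = \left(-1\right) \frac{15869600089}{107703} = - \frac{15869600089}{107703}$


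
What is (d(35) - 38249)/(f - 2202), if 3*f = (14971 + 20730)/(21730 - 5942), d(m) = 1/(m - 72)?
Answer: 67030195896/3857613599 ≈ 17.376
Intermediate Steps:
d(m) = 1/(-72 + m)
f = 35701/47364 (f = ((14971 + 20730)/(21730 - 5942))/3 = (35701/15788)/3 = (35701*(1/15788))/3 = (⅓)*(35701/15788) = 35701/47364 ≈ 0.75376)
(d(35) - 38249)/(f - 2202) = (1/(-72 + 35) - 38249)/(35701/47364 - 2202) = (1/(-37) - 38249)/(-104259827/47364) = (-1/37 - 38249)*(-47364/104259827) = -1415214/37*(-47364/104259827) = 67030195896/3857613599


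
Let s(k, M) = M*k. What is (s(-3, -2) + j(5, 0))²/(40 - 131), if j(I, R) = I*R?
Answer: -36/91 ≈ -0.39560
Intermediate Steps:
(s(-3, -2) + j(5, 0))²/(40 - 131) = (-2*(-3) + 5*0)²/(40 - 131) = (6 + 0)²/(-91) = 6²*(-1/91) = 36*(-1/91) = -36/91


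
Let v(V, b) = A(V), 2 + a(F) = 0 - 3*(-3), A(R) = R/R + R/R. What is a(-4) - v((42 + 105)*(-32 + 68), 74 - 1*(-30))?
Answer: 5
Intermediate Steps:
A(R) = 2 (A(R) = 1 + 1 = 2)
a(F) = 7 (a(F) = -2 + (0 - 3*(-3)) = -2 + (0 + 9) = -2 + 9 = 7)
v(V, b) = 2
a(-4) - v((42 + 105)*(-32 + 68), 74 - 1*(-30)) = 7 - 1*2 = 7 - 2 = 5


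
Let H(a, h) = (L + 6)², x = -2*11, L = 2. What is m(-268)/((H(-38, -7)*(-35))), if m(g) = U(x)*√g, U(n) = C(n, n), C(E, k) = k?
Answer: 11*I*√67/560 ≈ 0.16078*I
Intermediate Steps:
x = -22
U(n) = n
m(g) = -22*√g
H(a, h) = 64 (H(a, h) = (2 + 6)² = 8² = 64)
m(-268)/((H(-38, -7)*(-35))) = (-44*I*√67)/((64*(-35))) = -44*I*√67/(-2240) = -44*I*√67*(-1/2240) = 11*I*√67/560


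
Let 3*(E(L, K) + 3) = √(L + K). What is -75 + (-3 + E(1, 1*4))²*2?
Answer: -17/9 - 8*√5 ≈ -19.777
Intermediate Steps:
E(L, K) = -3 + √(K + L)/3 (E(L, K) = -3 + √(L + K)/3 = -3 + √(K + L)/3)
-75 + (-3 + E(1, 1*4))²*2 = -75 + (-3 + (-3 + √(1*4 + 1)/3))²*2 = -75 + (-3 + (-3 + √(4 + 1)/3))²*2 = -75 + (-3 + (-3 + √5/3))²*2 = -75 + (-6 + √5/3)²*2 = -75 + 2*(-6 + √5/3)²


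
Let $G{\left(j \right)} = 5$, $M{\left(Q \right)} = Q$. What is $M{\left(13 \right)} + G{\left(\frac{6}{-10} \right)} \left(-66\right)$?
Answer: $-317$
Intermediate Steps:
$M{\left(13 \right)} + G{\left(\frac{6}{-10} \right)} \left(-66\right) = 13 + 5 \left(-66\right) = 13 - 330 = -317$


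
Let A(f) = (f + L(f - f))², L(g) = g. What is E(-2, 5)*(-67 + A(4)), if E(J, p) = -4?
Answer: 204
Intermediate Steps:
A(f) = f² (A(f) = (f + (f - f))² = (f + 0)² = f²)
E(-2, 5)*(-67 + A(4)) = -4*(-67 + 4²) = -4*(-67 + 16) = -4*(-51) = 204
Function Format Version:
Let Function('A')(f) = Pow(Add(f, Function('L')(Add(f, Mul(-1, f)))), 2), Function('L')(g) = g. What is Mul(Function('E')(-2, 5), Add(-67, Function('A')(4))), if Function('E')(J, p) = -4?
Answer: 204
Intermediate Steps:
Function('A')(f) = Pow(f, 2) (Function('A')(f) = Pow(Add(f, Add(f, Mul(-1, f))), 2) = Pow(Add(f, 0), 2) = Pow(f, 2))
Mul(Function('E')(-2, 5), Add(-67, Function('A')(4))) = Mul(-4, Add(-67, Pow(4, 2))) = Mul(-4, Add(-67, 16)) = Mul(-4, -51) = 204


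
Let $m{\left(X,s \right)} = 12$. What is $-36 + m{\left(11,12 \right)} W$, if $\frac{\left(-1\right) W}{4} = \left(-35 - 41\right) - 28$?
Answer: $4956$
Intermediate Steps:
$W = 416$ ($W = - 4 \left(\left(-35 - 41\right) - 28\right) = - 4 \left(-76 - 28\right) = \left(-4\right) \left(-104\right) = 416$)
$-36 + m{\left(11,12 \right)} W = -36 + 12 \cdot 416 = -36 + 4992 = 4956$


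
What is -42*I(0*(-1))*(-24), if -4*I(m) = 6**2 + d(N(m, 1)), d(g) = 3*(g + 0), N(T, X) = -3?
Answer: -6804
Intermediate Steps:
d(g) = 3*g
I(m) = -27/4 (I(m) = -(6**2 + 3*(-3))/4 = -(36 - 9)/4 = -1/4*27 = -27/4)
-42*I(0*(-1))*(-24) = -42*(-27/4)*(-24) = (567/2)*(-24) = -6804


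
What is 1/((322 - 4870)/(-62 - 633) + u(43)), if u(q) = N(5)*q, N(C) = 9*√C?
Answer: -1053620/120563390607 + 20770075*√5/40187796869 ≈ 0.0011469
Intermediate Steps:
u(q) = 9*q*√5 (u(q) = (9*√5)*q = 9*q*√5)
1/((322 - 4870)/(-62 - 633) + u(43)) = 1/((322 - 4870)/(-62 - 633) + 9*43*√5) = 1/(-4548/(-695) + 387*√5) = 1/(-4548*(-1/695) + 387*√5) = 1/(4548/695 + 387*√5)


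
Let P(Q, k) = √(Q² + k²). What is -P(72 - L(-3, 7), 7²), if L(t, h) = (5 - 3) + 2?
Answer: -5*√281 ≈ -83.815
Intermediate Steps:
L(t, h) = 4 (L(t, h) = 2 + 2 = 4)
-P(72 - L(-3, 7), 7²) = -√((72 - 1*4)² + (7²)²) = -√((72 - 4)² + 49²) = -√(68² + 2401) = -√(4624 + 2401) = -√7025 = -5*√281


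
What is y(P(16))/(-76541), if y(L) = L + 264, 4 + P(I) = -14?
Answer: -246/76541 ≈ -0.0032140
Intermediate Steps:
P(I) = -18 (P(I) = -4 - 14 = -18)
y(L) = 264 + L
y(P(16))/(-76541) = (264 - 18)/(-76541) = 246*(-1/76541) = -246/76541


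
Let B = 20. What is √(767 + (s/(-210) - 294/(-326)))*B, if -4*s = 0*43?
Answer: 80*√1275149/163 ≈ 554.22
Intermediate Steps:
s = 0 (s = -0*43 = -¼*0 = 0)
√(767 + (s/(-210) - 294/(-326)))*B = √(767 + (0/(-210) - 294/(-326)))*20 = √(767 + (0*(-1/210) - 294*(-1/326)))*20 = √(767 + (0 + 147/163))*20 = √(767 + 147/163)*20 = √(125168/163)*20 = (4*√1275149/163)*20 = 80*√1275149/163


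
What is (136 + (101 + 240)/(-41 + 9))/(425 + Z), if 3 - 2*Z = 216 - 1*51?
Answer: 4011/11008 ≈ 0.36437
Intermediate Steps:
Z = -81 (Z = 3/2 - (216 - 1*51)/2 = 3/2 - (216 - 51)/2 = 3/2 - ½*165 = 3/2 - 165/2 = -81)
(136 + (101 + 240)/(-41 + 9))/(425 + Z) = (136 + (101 + 240)/(-41 + 9))/(425 - 81) = (136 + 341/(-32))/344 = (136 + 341*(-1/32))*(1/344) = (136 - 341/32)*(1/344) = (4011/32)*(1/344) = 4011/11008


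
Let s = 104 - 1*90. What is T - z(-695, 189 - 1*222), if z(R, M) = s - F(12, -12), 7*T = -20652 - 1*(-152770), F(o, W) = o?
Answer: 18872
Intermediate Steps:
T = 18874 (T = (-20652 - 1*(-152770))/7 = (-20652 + 152770)/7 = (⅐)*132118 = 18874)
s = 14 (s = 104 - 90 = 14)
z(R, M) = 2 (z(R, M) = 14 - 1*12 = 14 - 12 = 2)
T - z(-695, 189 - 1*222) = 18874 - 1*2 = 18874 - 2 = 18872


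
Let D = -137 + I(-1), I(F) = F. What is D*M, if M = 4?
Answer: -552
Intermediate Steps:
D = -138 (D = -137 - 1 = -138)
D*M = -138*4 = -552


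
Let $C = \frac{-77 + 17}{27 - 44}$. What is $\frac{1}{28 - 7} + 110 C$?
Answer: $\frac{138617}{357} \approx 388.28$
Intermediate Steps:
$C = \frac{60}{17}$ ($C = - \frac{60}{-17} = \left(-60\right) \left(- \frac{1}{17}\right) = \frac{60}{17} \approx 3.5294$)
$\frac{1}{28 - 7} + 110 C = \frac{1}{28 - 7} + 110 \cdot \frac{60}{17} = \frac{1}{21} + \frac{6600}{17} = \frac{138617}{357}$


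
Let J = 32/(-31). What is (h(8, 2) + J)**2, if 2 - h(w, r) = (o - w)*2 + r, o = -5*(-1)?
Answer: 23716/961 ≈ 24.678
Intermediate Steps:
o = 5
J = -32/31 (J = 32*(-1/31) = -32/31 ≈ -1.0323)
h(w, r) = -8 - r + 2*w (h(w, r) = 2 - ((5 - w)*2 + r) = 2 - ((10 - 2*w) + r) = 2 - (10 + r - 2*w) = 2 + (-10 - r + 2*w) = -8 - r + 2*w)
(h(8, 2) + J)**2 = ((-8 - 1*2 + 2*8) - 32/31)**2 = ((-8 - 2 + 16) - 32/31)**2 = (6 - 32/31)**2 = (154/31)**2 = 23716/961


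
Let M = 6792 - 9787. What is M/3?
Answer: -2995/3 ≈ -998.33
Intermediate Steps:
M = -2995
M/3 = -2995/3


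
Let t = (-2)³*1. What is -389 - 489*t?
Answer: 3523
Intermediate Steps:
t = -8 (t = -8*1 = -8)
-389 - 489*t = -389 - 489*(-8) = -389 + 3912 = 3523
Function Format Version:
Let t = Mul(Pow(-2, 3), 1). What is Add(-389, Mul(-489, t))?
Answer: 3523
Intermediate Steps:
t = -8 (t = Mul(-8, 1) = -8)
Add(-389, Mul(-489, t)) = Add(-389, Mul(-489, -8)) = Add(-389, 3912) = 3523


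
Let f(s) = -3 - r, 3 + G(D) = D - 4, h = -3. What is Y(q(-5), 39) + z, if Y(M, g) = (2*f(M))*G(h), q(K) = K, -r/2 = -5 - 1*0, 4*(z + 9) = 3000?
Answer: 1001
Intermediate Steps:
z = 741 (z = -9 + (¼)*3000 = -9 + 750 = 741)
G(D) = -7 + D (G(D) = -3 + (D - 4) = -3 + (-4 + D) = -7 + D)
r = 10 (r = -2*(-5 - 1*0) = -2*(-5 + 0) = -2*(-5) = 10)
f(s) = -13 (f(s) = -3 - 1*10 = -3 - 10 = -13)
Y(M, g) = 260 (Y(M, g) = (2*(-13))*(-7 - 3) = -26*(-10) = 260)
Y(q(-5), 39) + z = 260 + 741 = 1001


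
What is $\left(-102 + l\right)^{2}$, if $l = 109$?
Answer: $49$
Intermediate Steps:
$\left(-102 + l\right)^{2} = \left(-102 + 109\right)^{2} = 7^{2} = 49$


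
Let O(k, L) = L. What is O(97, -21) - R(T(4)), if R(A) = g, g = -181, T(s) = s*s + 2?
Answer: 160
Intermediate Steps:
T(s) = 2 + s² (T(s) = s² + 2 = 2 + s²)
R(A) = -181
O(97, -21) - R(T(4)) = -21 - 1*(-181) = -21 + 181 = 160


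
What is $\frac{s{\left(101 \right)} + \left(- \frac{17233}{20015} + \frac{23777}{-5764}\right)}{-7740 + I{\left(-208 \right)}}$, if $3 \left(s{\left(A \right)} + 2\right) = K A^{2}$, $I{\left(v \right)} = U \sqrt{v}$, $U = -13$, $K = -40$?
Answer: $\frac{6072874720400769}{345769155044896} - \frac{611995126862093 i \sqrt{13}}{5186537325673440} \approx 17.563 - 0.42544 i$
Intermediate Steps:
$I{\left(v \right)} = - 13 \sqrt{v}$
$s{\left(A \right)} = -2 - \frac{40 A^{2}}{3}$ ($s{\left(A \right)} = -2 + \frac{\left(-40\right) A^{2}}{3} = -2 - \frac{40 A^{2}}{3}$)
$\frac{s{\left(101 \right)} + \left(- \frac{17233}{20015} + \frac{23777}{-5764}\right)}{-7740 + I{\left(-208 \right)}} = \frac{\left(-2 - \frac{40 \cdot 101^{2}}{3}\right) + \left(- \frac{17233}{20015} + \frac{23777}{-5764}\right)}{-7740 - 13 \sqrt{-208}} = \frac{\left(-2 - \frac{408040}{3}\right) + \left(\left(-17233\right) \frac{1}{20015} + 23777 \left(- \frac{1}{5764}\right)\right)}{-7740 - 13 \cdot 4 i \sqrt{13}} = \frac{\left(-2 - \frac{408040}{3}\right) - \frac{575227667}{115366460}}{-7740 - 52 i \sqrt{13}} = \frac{- \frac{408046}{3} - \frac{575227667}{115366460}}{-7740 - 52 i \sqrt{13}} = - \frac{47076548220161}{346099380 \left(-7740 - 52 i \sqrt{13}\right)}$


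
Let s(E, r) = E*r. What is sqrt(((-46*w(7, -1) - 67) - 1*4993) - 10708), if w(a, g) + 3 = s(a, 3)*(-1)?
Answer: 2*I*sqrt(3666) ≈ 121.09*I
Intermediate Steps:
w(a, g) = -3 - 3*a (w(a, g) = -3 + (a*3)*(-1) = -3 + (3*a)*(-1) = -3 - 3*a)
sqrt(((-46*w(7, -1) - 67) - 1*4993) - 10708) = sqrt(((-46*(-3 - 3*7) - 67) - 1*4993) - 10708) = sqrt(((-46*(-3 - 21) - 67) - 4993) - 10708) = sqrt(((-46*(-24) - 67) - 4993) - 10708) = sqrt(((1104 - 67) - 4993) - 10708) = sqrt((1037 - 4993) - 10708) = sqrt(-3956 - 10708) = sqrt(-14664) = 2*I*sqrt(3666)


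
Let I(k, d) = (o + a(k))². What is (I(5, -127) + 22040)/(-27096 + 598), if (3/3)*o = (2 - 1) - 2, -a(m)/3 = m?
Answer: -11148/13249 ≈ -0.84142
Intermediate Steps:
a(m) = -3*m
o = -1 (o = (2 - 1) - 2 = 1 - 2 = -1)
I(k, d) = (-1 - 3*k)²
(I(5, -127) + 22040)/(-27096 + 598) = ((1 + 3*5)² + 22040)/(-27096 + 598) = ((1 + 15)² + 22040)/(-26498) = (16² + 22040)*(-1/26498) = (256 + 22040)*(-1/26498) = 22296*(-1/26498) = -11148/13249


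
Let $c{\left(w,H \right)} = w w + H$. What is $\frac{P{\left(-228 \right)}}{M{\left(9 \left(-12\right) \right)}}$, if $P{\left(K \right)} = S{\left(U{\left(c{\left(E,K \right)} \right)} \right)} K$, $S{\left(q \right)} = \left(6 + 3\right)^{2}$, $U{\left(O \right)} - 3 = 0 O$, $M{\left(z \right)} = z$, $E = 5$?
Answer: $171$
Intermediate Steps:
$c{\left(w,H \right)} = H + w^{2}$ ($c{\left(w,H \right)} = w^{2} + H = H + w^{2}$)
$U{\left(O \right)} = 3$ ($U{\left(O \right)} = 3 + 0 O = 3 + 0 = 3$)
$S{\left(q \right)} = 81$ ($S{\left(q \right)} = 9^{2} = 81$)
$P{\left(K \right)} = 81 K$
$\frac{P{\left(-228 \right)}}{M{\left(9 \left(-12\right) \right)}} = \frac{81 \left(-228\right)}{9 \left(-12\right)} = - \frac{18468}{-108} = \left(-18468\right) \left(- \frac{1}{108}\right) = 171$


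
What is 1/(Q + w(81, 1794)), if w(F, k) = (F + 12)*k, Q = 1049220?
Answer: 1/1216062 ≈ 8.2233e-7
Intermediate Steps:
w(F, k) = k*(12 + F) (w(F, k) = (12 + F)*k = k*(12 + F))
1/(Q + w(81, 1794)) = 1/(1049220 + 1794*(12 + 81)) = 1/(1049220 + 1794*93) = 1/(1049220 + 166842) = 1/1216062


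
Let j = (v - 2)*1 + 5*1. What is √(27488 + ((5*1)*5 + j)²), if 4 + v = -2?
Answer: 6*√777 ≈ 167.25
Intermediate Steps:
v = -6 (v = -4 - 2 = -6)
j = -3 (j = (-6 - 2)*1 + 5*1 = -8*1 + 5 = -8 + 5 = -3)
√(27488 + ((5*1)*5 + j)²) = √(27488 + ((5*1)*5 - 3)²) = √(27488 + (5*5 - 3)²) = √(27488 + (25 - 3)²) = √(27488 + 22²) = √(27488 + 484) = √27972 = 6*√777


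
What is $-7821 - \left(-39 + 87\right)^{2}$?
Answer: $-10125$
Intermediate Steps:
$-7821 - \left(-39 + 87\right)^{2} = -7821 - 48^{2} = -7821 - 2304 = -10125$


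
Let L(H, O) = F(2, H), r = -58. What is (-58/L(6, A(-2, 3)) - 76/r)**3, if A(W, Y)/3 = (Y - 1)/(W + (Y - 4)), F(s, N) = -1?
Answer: 5088448000/24389 ≈ 2.0864e+5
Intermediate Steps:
A(W, Y) = 3*(-1 + Y)/(-4 + W + Y) (A(W, Y) = 3*((Y - 1)/(W + (Y - 4))) = 3*((-1 + Y)/(W + (-4 + Y))) = 3*((-1 + Y)/(-4 + W + Y)) = 3*(-1 + Y)/(-4 + W + Y))
L(H, O) = -1
(-58/L(6, A(-2, 3)) - 76/r)**3 = (-58/(-1) - 76/(-58))**3 = (-58*(-1) - 76*(-1/58))**3 = (58 + 38/29)**3 = (1720/29)**3 = 5088448000/24389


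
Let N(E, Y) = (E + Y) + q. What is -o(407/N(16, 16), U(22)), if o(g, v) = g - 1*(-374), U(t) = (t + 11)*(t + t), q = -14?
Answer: -7139/18 ≈ -396.61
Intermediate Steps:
N(E, Y) = -14 + E + Y (N(E, Y) = (E + Y) - 14 = -14 + E + Y)
U(t) = 2*t*(11 + t) (U(t) = (11 + t)*(2*t) = 2*t*(11 + t))
o(g, v) = 374 + g (o(g, v) = g + 374 = 374 + g)
-o(407/N(16, 16), U(22)) = -(374 + 407/(-14 + 16 + 16)) = -(374 + 407/18) = -1*7139/18 = -7139/18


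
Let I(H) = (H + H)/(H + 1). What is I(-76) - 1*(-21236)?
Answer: 1592852/75 ≈ 21238.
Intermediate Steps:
I(H) = 2*H/(1 + H) (I(H) = (2*H)/(1 + H) = 2*H/(1 + H))
I(-76) - 1*(-21236) = 2*(-76)/(1 - 76) - 1*(-21236) = 2*(-76)/(-75) + 21236 = 2*(-76)*(-1/75) + 21236 = 152/75 + 21236 = 1592852/75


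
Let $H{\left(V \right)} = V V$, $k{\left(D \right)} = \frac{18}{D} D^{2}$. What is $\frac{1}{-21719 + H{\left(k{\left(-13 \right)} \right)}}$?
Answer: $\frac{1}{33037} \approx 3.0269 \cdot 10^{-5}$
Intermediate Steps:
$k{\left(D \right)} = 18 D$
$H{\left(V \right)} = V^{2}$
$\frac{1}{-21719 + H{\left(k{\left(-13 \right)} \right)}} = \frac{1}{-21719 + \left(18 \left(-13\right)\right)^{2}} = \frac{1}{-21719 + \left(-234\right)^{2}} = \frac{1}{-21719 + 54756} = \frac{1}{33037}$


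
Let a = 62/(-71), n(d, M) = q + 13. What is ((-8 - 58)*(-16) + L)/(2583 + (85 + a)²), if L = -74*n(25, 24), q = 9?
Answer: -720863/12174408 ≈ -0.059211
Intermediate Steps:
n(d, M) = 22 (n(d, M) = 9 + 13 = 22)
L = -1628 (L = -74*22 = -1628)
a = -62/71 (a = 62*(-1/71) = -62/71 ≈ -0.87324)
((-8 - 58)*(-16) + L)/(2583 + (85 + a)²) = ((-8 - 58)*(-16) - 1628)/(2583 + (85 - 62/71)²) = (-66*(-16) - 1628)/(2583 + (5973/71)²) = (1056 - 1628)/(2583 + 35676729/5041) = -572/48697632/5041 = -572*5041/48697632 = -720863/12174408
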